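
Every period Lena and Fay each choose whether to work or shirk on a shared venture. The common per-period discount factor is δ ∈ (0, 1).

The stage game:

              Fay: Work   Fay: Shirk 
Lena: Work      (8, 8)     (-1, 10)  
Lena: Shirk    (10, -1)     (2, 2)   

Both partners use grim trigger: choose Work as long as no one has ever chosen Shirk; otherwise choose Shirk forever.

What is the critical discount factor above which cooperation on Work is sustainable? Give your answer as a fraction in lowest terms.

Cooperation forever yields 8 each period: 8/(1−δ).
Deviating yields 10 once, then 2 forever: 10 + 2δ/(1−δ).
No profitable deviation requires 8/(1−δ) ≥ 10 + 2δ/(1−δ).
Multiplying by (1−δ): 8 ≥ 10(1−δ) + 2δ = 10 − 8δ.
So 8δ ≥ 2, i.e. δ ≥ 2/8 = 1/4.

1/4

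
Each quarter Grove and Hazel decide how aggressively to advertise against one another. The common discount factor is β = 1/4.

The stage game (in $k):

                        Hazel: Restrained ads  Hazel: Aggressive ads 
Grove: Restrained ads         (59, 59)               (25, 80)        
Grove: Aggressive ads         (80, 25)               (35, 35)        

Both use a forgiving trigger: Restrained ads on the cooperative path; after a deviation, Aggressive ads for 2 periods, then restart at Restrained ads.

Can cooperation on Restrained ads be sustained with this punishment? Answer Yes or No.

A one-shot deviation gives 80 now, then 35 for 2 periods, then back to 59.
Gain from deviating: (80−59) today; loss: (59−35) in each of the next 2 periods.
No-deviation condition: (59−35)(β+…+β^2) ≥ 80−59, i.e. β+…+β^2 ≥ 7/8.
At β = 1/4: β+…+β^2 = 0.3125 < 0.8750.
So cooperation is not sustainable.

No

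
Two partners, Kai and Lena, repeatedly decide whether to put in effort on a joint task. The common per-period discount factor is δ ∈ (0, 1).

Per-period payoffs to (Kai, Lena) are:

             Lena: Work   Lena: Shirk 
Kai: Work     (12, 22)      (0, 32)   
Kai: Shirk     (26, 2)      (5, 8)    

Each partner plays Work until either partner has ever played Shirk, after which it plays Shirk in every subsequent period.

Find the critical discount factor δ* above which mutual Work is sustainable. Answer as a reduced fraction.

Kai: cooperation gives 12 each period; deviation gives 26 once then 5 forever.
  12/(1−δ) ≥ 26 + 5δ/(1−δ) ⇒ δ ≥ 14/21 = 2/3.
Lena: cooperation gives 22 each period; deviation gives 32 once then 8 forever.
  δ ≥ 10/24 = 5/12.
Both must hold, so the binding constraint is Kai's: δ ≥ 2/3.

2/3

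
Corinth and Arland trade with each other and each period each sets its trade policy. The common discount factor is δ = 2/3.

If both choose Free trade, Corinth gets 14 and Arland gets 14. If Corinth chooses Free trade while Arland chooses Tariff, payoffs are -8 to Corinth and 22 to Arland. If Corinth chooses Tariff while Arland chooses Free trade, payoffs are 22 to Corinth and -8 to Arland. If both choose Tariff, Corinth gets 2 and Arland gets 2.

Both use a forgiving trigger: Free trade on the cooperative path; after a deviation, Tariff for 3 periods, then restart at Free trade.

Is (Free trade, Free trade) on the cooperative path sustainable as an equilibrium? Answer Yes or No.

IC: δ+…+δ^3 ≥ (22−14)/(14−2) = 2/3.
At δ = 2/3: partial sum = 1.4074 ≥ 0.6667. Cooperation sustainable.

Yes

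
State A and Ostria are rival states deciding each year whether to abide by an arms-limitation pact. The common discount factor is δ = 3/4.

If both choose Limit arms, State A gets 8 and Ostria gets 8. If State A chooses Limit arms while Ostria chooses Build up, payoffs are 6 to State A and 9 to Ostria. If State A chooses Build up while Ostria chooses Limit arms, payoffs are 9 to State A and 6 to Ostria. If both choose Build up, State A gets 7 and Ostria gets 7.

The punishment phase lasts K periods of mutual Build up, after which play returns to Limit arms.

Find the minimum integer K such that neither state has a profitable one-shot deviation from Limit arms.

2

Need Σ_{k=1}^{K} δ^k ≥ (9−8)/(8−7) = 1.0000 at δ = 3/4.
At K = 1 the sum is 0.7500 < 1.0000; at K = 2 it is 1.3125 ≥ 1.0000.
So the minimum punishment length is K = 2.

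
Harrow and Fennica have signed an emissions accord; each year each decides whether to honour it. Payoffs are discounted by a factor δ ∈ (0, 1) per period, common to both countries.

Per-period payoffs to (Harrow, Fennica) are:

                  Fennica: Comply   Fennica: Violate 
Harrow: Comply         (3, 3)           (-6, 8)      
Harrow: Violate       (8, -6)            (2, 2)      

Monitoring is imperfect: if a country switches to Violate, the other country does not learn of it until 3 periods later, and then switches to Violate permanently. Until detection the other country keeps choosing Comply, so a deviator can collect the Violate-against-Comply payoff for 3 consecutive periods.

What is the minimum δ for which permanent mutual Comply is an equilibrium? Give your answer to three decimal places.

0.941

The best deviation is to choose Violate for all 3 undetected periods, earning 8 each, then 2 forever once detected.
Deviation value: 8(1−δ^3)/(1−δ) + 2δ^3/(1−δ); cooperation value: 3/(1−δ).
IC: 3 ≥ 8(1−δ^3) + 2δ^3 = 8 − 6δ^3.
So δ^3 ≥ 5/6, giving δ ≥ (5/6)^(1/3) ≈ 0.941.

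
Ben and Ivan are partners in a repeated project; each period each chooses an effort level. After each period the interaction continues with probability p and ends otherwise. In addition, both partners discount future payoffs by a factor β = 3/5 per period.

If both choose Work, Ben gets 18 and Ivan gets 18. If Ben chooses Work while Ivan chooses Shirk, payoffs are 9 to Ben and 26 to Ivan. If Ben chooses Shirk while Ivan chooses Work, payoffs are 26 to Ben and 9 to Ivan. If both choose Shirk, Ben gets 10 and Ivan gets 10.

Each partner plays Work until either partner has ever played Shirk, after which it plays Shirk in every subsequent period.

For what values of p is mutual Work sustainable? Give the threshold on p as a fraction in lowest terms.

Expected continuation weight on next period's payoff is β·p = 3/5·p, which plays the role of the discount factor.
Cooperation requires 3/5·p ≥ (26−18)/(26−10) = 1/2, hence p ≥ 5/6.

5/6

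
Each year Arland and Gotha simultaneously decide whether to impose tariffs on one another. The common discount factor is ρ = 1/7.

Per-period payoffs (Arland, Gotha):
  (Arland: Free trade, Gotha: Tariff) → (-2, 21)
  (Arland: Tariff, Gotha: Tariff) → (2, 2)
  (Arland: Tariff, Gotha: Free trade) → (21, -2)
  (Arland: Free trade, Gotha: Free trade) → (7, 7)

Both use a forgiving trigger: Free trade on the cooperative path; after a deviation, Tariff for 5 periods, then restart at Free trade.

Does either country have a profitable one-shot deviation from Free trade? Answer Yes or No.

Yes

IC: ρ+…+ρ^5 ≥ (21−7)/(7−2) = 14/5.
At ρ = 1/7: partial sum = 0.1667 < 2.8000. Cooperation not sustainable.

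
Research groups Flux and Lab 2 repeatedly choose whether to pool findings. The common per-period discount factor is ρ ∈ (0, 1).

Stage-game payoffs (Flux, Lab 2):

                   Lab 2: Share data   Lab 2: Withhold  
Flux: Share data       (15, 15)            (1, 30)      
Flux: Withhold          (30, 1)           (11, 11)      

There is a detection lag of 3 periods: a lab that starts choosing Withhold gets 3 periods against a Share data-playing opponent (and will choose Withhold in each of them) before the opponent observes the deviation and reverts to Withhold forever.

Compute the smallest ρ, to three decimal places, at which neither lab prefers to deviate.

0.924

A deviator earns 30 for 3 periods, then 11 forever; cooperating earns 15 forever. Multiplying the IC by (1−ρ):
15 ≥ 30(1−ρ^3) + 11ρ^3, so 19·ρ^3 ≥ 15 and ρ^3 ≥ 15/19.
ρ ≥ (15/19)^(1/3) ≈ 0.924.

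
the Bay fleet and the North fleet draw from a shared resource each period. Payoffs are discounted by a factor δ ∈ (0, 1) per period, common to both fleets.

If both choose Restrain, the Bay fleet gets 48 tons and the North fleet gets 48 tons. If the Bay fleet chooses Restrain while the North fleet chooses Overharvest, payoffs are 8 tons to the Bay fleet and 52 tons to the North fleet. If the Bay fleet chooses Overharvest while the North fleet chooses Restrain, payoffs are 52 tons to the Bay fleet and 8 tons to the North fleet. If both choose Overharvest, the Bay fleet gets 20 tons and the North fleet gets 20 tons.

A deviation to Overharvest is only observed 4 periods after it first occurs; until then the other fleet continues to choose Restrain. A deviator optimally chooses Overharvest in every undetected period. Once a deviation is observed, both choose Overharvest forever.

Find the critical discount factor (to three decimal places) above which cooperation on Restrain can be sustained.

0.595

The best deviation is to choose Overharvest for all 4 undetected periods, earning 52 each, then 20 forever once detected.
Deviation value: 52(1−δ^4)/(1−δ) + 20δ^4/(1−δ); cooperation value: 48/(1−δ).
IC: 48 ≥ 52(1−δ^4) + 20δ^4 = 52 − 32δ^4.
So δ^4 ≥ 4/32 = 1/8, giving δ ≥ (1/8)^(1/4) ≈ 0.595.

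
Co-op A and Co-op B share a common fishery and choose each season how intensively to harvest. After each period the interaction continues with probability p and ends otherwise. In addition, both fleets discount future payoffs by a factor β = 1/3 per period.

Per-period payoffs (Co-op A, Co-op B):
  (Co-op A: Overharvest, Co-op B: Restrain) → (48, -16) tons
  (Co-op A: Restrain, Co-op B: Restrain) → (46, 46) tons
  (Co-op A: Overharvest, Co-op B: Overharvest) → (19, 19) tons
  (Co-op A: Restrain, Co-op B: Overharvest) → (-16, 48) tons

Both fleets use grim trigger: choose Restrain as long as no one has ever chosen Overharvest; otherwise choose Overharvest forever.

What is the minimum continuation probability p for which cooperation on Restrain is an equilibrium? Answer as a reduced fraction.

Expected continuation weight on next period's payoff is β·p = 1/3·p, which plays the role of the discount factor.
Cooperation requires 1/3·p ≥ (48−46)/(48−19) = 2/29, hence p ≥ 6/29.

6/29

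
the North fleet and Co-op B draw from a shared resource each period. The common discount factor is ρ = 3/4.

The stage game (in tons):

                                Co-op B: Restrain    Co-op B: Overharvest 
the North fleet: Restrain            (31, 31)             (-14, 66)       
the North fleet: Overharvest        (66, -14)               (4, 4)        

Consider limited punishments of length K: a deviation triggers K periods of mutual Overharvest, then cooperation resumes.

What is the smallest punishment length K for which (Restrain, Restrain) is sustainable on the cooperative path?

No profitable deviation requires (31−4)(ρ+…+ρ^K) ≥ 66−31, i.e. ρ+…+ρ^K ≥ 35/27 ≈ 1.2963.
With ρ = 3/4, the partial sums are K=1: 0.7500, K=2: 1.3125.
K = 2 is the first length at which the sum reaches 1.2963.

2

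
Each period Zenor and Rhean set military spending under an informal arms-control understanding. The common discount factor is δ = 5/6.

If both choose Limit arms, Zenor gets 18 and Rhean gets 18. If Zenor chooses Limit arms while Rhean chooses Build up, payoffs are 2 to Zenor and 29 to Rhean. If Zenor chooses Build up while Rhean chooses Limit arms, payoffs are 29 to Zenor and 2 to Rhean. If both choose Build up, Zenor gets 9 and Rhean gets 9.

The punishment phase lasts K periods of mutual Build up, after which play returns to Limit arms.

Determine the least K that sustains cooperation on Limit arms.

2

Need Σ_{k=1}^{K} δ^k ≥ (29−18)/(18−9) = 1.2222 at δ = 5/6.
At K = 1 the sum is 0.8333 < 1.2222; at K = 2 it is 1.5278 ≥ 1.2222.
So the minimum punishment length is K = 2.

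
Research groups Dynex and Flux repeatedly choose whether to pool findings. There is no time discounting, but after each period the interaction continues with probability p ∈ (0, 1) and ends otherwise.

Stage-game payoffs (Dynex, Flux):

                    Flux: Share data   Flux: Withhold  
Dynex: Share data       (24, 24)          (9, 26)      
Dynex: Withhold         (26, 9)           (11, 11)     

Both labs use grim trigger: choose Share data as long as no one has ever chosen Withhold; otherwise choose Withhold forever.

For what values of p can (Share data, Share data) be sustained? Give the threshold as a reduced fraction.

With no time discounting, the continuation probability p plays the role of the discount factor.
Grim-trigger IC: 24/(1−p) ≥ 26 + 11p/(1−p) ⇒ p ≥ (26−24)/(26−11) = 2/15.

2/15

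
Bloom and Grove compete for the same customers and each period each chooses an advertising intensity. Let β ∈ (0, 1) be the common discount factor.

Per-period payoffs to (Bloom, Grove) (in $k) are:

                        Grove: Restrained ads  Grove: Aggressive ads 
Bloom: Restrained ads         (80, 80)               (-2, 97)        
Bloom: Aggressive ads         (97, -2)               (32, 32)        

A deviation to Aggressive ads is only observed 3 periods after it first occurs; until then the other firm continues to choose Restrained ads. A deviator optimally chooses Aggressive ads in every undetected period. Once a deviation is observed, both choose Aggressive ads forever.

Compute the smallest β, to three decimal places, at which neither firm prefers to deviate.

0.640

A deviator earns 97 for 3 periods, then 32 forever; cooperating earns 80 forever. Multiplying the IC by (1−β):
80 ≥ 97(1−β^3) + 32β^3, so 65·β^3 ≥ 17 and β^3 ≥ 17/65.
β ≥ (17/65)^(1/3) ≈ 0.640.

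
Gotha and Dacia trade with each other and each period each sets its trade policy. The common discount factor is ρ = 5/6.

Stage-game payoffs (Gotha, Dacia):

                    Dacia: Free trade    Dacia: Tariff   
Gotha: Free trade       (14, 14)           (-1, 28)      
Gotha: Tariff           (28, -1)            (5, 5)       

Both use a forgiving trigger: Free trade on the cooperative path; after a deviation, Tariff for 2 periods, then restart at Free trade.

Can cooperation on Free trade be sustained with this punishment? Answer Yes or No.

A one-shot deviation gives 28 now, then 5 for 2 periods, then back to 14.
Gain from deviating: (28−14) today; loss: (14−5) in each of the next 2 periods.
No-deviation condition: (14−5)(ρ+…+ρ^2) ≥ 28−14, i.e. ρ+…+ρ^2 ≥ 14/9.
At ρ = 5/6: ρ+…+ρ^2 = 1.5278 < 1.5556.
So cooperation is not sustainable.

No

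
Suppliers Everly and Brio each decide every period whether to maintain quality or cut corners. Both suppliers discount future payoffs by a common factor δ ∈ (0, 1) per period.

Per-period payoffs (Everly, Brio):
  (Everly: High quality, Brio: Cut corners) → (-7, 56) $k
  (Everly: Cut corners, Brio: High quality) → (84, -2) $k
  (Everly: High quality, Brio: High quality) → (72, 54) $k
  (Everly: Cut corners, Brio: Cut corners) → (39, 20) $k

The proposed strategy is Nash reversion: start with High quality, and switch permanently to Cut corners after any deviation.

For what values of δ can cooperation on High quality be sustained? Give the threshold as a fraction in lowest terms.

4/15

Everly: cooperation gives 72 each period; deviation gives 84 once then 39 forever.
  72/(1−δ) ≥ 84 + 39δ/(1−δ) ⇒ δ ≥ 12/45 = 4/15.
Brio: cooperation gives 54 each period; deviation gives 56 once then 20 forever.
  δ ≥ 2/36 = 1/18.
Both must hold, so the binding constraint is Everly's: δ ≥ 4/15.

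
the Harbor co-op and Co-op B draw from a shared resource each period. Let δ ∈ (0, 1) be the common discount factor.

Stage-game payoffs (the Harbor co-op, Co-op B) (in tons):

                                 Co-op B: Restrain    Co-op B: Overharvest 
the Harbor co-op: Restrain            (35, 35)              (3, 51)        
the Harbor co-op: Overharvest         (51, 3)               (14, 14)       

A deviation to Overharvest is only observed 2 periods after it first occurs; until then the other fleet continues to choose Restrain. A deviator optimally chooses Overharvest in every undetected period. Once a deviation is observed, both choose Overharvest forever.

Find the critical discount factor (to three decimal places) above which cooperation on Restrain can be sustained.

A deviator earns 51 for 2 periods, then 14 forever; cooperating earns 35 forever. Multiplying the IC by (1−δ):
35 ≥ 51(1−δ^2) + 14δ^2, so 37·δ^2 ≥ 16 and δ^2 ≥ 16/37.
δ ≥ (16/37)^(1/2) ≈ 0.658.

0.658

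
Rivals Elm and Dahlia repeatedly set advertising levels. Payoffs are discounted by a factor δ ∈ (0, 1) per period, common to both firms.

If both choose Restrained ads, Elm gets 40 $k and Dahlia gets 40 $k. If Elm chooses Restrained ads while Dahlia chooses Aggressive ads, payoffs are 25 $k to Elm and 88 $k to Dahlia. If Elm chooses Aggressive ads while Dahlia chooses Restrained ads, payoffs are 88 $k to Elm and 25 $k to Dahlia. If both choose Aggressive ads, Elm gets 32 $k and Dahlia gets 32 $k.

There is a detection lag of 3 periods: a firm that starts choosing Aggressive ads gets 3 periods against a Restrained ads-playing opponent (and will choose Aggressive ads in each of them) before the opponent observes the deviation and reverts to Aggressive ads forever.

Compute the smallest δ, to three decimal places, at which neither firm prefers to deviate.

The best deviation is to choose Aggressive ads for all 3 undetected periods, earning 88 each, then 32 forever once detected.
Deviation value: 88(1−δ^3)/(1−δ) + 32δ^3/(1−δ); cooperation value: 40/(1−δ).
IC: 40 ≥ 88(1−δ^3) + 32δ^3 = 88 − 56δ^3.
So δ^3 ≥ 48/56 = 6/7, giving δ ≥ (6/7)^(1/3) ≈ 0.950.

0.950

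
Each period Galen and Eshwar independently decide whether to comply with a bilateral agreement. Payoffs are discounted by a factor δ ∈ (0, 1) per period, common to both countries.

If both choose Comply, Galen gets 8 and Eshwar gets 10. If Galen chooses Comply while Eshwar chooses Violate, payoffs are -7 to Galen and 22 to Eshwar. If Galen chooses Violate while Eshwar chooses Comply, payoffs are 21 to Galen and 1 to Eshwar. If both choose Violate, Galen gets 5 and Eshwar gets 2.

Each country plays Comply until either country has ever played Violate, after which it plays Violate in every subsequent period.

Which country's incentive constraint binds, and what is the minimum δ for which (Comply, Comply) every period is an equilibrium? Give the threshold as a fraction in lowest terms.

Galen; δ ≥ 13/16

For Galen: deviation gain 21−8 = 13, per-period punishment loss 8−5 = 3. IC gives δ ≥ 13/16.
For Eshwar: gain 12, loss 8 per period, so δ ≥ 12/20 = 3/5.
The tighter constraint is Galen's, so cooperation needs δ ≥ 13/16.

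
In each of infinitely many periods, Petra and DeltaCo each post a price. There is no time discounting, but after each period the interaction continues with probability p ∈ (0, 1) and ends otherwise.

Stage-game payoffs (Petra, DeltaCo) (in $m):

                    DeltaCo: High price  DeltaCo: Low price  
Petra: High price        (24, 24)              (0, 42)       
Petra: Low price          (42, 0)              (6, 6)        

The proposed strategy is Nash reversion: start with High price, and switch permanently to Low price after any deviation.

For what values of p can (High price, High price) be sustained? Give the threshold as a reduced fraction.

1/2

With no time discounting, the continuation probability p plays the role of the discount factor.
Grim-trigger IC: 24/(1−p) ≥ 42 + 6p/(1−p) ⇒ p ≥ (42−24)/(42−6) = 1/2.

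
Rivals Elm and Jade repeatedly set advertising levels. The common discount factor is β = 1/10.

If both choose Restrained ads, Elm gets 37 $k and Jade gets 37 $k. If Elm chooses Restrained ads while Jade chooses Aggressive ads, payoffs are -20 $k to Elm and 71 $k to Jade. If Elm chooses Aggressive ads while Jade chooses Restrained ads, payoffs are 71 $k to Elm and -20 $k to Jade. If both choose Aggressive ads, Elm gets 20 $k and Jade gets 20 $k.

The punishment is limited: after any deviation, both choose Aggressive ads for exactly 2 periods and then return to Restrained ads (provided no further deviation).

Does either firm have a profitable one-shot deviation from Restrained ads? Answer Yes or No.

Yes

A one-shot deviation gives 71 now, then 20 for 2 periods, then back to 37.
Gain from deviating: (71−37) today; loss: (37−20) in each of the next 2 periods.
No-deviation condition: (37−20)(β+…+β^2) ≥ 71−37, i.e. β+…+β^2 ≥ 2.
At β = 1/10: β+…+β^2 = 0.1100 < 2.0000.
So cooperation is not sustainable.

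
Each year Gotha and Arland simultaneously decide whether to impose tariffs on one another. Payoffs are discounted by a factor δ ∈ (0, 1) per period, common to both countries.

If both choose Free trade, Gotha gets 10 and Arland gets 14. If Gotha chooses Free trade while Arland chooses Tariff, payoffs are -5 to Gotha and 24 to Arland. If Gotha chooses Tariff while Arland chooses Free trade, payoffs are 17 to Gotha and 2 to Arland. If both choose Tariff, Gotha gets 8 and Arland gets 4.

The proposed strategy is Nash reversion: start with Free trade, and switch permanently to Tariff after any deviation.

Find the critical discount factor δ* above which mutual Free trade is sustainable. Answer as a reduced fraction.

7/9

Gotha: cooperation gives 10 each period; deviation gives 17 once then 8 forever.
  10/(1−δ) ≥ 17 + 8δ/(1−δ) ⇒ δ ≥ 7/9.
Arland: cooperation gives 14 each period; deviation gives 24 once then 4 forever.
  δ ≥ 10/20 = 1/2.
Both must hold, so the binding constraint is Gotha's: δ ≥ 7/9.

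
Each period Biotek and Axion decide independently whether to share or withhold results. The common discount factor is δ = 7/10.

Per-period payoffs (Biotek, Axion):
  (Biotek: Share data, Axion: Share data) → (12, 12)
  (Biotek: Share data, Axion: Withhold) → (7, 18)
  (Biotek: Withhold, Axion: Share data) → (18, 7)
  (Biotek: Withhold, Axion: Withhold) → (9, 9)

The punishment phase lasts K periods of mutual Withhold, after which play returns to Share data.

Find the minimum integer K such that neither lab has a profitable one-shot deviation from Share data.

IC: δ(1−δ^K)/(1−δ) ≥ (18−12)/(12−9) = 2.
With δ = 7/10: need 1 − δ^K ≥ 2·(1−7/10)/(7/10), i.e. δ^K ≤ 0.1429.
Since (7/10)^5 = 0.1681 and (7/10)^6 = 0.1176, the smallest such K is 6.

6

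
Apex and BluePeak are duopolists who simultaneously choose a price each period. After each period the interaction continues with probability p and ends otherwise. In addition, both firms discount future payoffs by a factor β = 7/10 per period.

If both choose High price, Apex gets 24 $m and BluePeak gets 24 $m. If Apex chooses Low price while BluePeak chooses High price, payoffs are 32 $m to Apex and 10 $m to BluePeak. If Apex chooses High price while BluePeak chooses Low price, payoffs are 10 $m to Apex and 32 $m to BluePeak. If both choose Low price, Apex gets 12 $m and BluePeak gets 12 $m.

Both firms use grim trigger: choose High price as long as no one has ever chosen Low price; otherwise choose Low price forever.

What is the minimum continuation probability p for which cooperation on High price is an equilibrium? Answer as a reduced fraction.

Expected continuation weight on next period's payoff is β·p = 7/10·p, which plays the role of the discount factor.
Cooperation requires 7/10·p ≥ (32−24)/(32−12) = 2/5, hence p ≥ 4/7.

4/7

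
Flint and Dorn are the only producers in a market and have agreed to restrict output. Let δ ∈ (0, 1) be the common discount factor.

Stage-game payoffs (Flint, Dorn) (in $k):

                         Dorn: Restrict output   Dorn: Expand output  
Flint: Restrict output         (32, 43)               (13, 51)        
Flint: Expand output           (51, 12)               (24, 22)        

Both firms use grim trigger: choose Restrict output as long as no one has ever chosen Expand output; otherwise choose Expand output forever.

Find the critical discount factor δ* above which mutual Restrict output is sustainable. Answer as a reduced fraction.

19/27

Flint's threshold: (51−32)/(51−24) = 19/27.
Dorn's threshold: (51−43)/(51−22) = 8/29.
19/27 > 8/29, so Flint binds and δ* = 19/27.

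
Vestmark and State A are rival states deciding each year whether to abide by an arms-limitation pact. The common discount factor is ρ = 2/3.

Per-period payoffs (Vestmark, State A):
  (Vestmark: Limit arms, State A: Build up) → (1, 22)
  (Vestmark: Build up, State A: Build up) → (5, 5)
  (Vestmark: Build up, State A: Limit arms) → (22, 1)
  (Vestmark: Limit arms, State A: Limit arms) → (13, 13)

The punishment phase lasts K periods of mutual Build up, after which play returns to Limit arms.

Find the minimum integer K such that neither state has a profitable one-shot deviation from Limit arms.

IC: ρ(1−ρ^K)/(1−ρ) ≥ (22−13)/(13−5) = 9/8.
With ρ = 2/3: need 1 − ρ^K ≥ 9/8·(1−2/3)/(2/3), i.e. ρ^K ≤ 0.4375.
Since (2/3)^2 = 0.4444 and (2/3)^3 = 0.2963, the smallest such K is 3.

3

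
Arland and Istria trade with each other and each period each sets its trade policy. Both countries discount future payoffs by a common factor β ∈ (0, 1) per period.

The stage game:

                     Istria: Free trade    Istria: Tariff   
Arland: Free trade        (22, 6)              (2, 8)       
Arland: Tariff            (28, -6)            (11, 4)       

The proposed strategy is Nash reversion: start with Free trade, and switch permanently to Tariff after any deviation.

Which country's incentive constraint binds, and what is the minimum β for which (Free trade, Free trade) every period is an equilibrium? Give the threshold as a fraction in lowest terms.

For Arland: deviation gain 28−22 = 6, per-period punishment loss 22−11 = 11. IC gives β ≥ 6/17.
For Istria: gain 2, loss 2 per period, so β ≥ 2/4 = 1/2.
The tighter constraint is Istria's, so cooperation needs β ≥ 1/2.

Istria; β ≥ 1/2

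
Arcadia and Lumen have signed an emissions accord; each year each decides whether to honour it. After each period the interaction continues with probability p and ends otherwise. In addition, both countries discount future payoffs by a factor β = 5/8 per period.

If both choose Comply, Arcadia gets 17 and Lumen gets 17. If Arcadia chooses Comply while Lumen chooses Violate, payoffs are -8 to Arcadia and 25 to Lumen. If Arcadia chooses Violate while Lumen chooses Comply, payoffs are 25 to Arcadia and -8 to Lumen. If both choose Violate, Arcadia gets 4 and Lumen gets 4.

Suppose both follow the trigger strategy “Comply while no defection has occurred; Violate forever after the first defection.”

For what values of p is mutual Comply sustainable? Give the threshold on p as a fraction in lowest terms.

64/105

With continuation probability p and discount β, the effective per-period discount factor is βp.
Grim-trigger IC: βp ≥ (25−17)/(25−4) = 8/21.
So p ≥ (8/21)/(5/8) = 64/105.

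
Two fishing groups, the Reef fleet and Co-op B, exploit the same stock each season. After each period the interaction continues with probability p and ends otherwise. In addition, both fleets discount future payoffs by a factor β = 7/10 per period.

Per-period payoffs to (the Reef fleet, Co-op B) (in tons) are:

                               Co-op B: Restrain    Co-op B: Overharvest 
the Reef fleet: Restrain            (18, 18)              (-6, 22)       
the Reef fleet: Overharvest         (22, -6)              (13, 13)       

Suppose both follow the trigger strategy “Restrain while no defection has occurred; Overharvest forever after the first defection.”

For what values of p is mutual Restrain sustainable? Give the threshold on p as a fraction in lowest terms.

Expected continuation weight on next period's payoff is β·p = 7/10·p, which plays the role of the discount factor.
Cooperation requires 7/10·p ≥ (22−18)/(22−13) = 4/9, hence p ≥ 40/63.

40/63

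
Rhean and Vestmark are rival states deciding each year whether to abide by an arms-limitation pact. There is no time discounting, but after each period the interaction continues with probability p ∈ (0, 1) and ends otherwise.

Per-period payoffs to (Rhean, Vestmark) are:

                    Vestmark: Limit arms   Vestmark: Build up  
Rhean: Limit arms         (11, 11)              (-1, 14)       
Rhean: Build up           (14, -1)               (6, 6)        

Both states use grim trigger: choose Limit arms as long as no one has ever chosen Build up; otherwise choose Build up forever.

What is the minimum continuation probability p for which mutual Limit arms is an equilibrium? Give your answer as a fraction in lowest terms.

Expected cooperation value is 11 + p·11 + p²·11 + … = 11/(1−p); deviation gives 14 + p·6/(1−p).
11 ≥ 14(1−p) + 6p ⇒ 8p ≥ 3 ⇒ p ≥ 3/8.

3/8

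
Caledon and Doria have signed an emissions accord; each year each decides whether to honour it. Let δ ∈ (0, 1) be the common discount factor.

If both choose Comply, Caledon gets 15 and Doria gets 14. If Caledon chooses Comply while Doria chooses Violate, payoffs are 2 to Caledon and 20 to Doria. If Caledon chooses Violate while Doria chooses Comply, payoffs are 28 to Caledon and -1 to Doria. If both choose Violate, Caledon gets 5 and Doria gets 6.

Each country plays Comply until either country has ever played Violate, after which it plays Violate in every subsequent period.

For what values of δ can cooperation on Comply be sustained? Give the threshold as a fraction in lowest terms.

Caledon: cooperation gives 15 each period; deviation gives 28 once then 5 forever.
  15/(1−δ) ≥ 28 + 5δ/(1−δ) ⇒ δ ≥ 13/23.
Doria: cooperation gives 14 each period; deviation gives 20 once then 6 forever.
  δ ≥ 6/14 = 3/7.
Both must hold, so the binding constraint is Caledon's: δ ≥ 13/23.

13/23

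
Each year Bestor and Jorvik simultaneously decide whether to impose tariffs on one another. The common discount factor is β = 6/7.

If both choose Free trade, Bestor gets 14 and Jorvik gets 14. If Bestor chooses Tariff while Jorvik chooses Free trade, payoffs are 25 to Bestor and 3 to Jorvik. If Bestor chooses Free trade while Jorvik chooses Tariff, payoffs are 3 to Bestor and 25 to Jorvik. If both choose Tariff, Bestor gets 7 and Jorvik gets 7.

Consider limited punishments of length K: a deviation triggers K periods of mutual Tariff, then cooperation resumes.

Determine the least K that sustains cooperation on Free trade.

IC: β(1−β^K)/(1−β) ≥ (25−14)/(14−7) = 11/7.
With β = 6/7: need 1 − β^K ≥ 11/7·(1−6/7)/(6/7), i.e. β^K ≤ 0.7381.
Since (6/7)^1 = 0.8571 and (6/7)^2 = 0.7347, the smallest such K is 2.

2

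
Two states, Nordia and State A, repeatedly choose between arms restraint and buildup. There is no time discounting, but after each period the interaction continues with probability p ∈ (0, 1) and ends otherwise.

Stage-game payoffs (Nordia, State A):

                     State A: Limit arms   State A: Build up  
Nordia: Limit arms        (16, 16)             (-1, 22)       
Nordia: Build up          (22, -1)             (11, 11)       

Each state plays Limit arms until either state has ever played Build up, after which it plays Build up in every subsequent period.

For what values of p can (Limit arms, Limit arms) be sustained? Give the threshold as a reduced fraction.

Expected cooperation value is 16 + p·16 + p²·16 + … = 16/(1−p); deviation gives 22 + p·11/(1−p).
16 ≥ 22(1−p) + 11p ⇒ 11p ≥ 6 ⇒ p ≥ 6/11.

6/11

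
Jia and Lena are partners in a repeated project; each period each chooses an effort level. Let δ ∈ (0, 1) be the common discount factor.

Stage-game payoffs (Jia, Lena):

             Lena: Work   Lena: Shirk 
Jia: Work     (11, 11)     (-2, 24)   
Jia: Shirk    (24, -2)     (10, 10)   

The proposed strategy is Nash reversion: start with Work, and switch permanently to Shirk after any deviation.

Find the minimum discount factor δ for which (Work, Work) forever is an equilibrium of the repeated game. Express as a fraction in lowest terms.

Under grim trigger the critical discount factor is (T−C)/(T−P) with T = 24, C = 11, P = 10.
δ* = (24−11)/(24−10) = 13/14.

13/14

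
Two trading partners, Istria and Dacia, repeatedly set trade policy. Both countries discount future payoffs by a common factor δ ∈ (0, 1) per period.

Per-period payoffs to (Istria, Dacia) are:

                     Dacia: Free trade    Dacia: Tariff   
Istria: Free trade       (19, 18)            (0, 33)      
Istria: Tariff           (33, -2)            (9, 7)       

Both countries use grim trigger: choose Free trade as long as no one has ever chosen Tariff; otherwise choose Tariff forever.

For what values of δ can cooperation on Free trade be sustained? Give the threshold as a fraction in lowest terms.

Istria's threshold: (33−19)/(33−9) = 7/12.
Dacia's threshold: (33−18)/(33−7) = 15/26.
7/12 > 15/26, so Istria binds and δ* = 7/12.

7/12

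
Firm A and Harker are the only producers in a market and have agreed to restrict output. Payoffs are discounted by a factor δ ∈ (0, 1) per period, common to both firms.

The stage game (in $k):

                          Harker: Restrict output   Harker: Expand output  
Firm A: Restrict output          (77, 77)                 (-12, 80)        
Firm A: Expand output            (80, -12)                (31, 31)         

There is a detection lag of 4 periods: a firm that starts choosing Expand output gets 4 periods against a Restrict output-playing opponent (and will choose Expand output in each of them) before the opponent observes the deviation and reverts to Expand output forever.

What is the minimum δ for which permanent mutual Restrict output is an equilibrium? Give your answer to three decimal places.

Deviating for the 4 undetected periods gains 80−77 = 3 per period over cooperation, then loses 77−31 = 46 per period forever once punishment starts.
Gain: 3(1 + δ + … + δ^3); loss: 46·δ^4/(1−δ).
No profitable deviation ⇔ 3(1−δ^4) ≤ 46·δ^4, i.e. δ^4 ≥ 3/(3+46) = 3/49.
Hence δ ≥ (3/49)^(1/4) ≈ 0.497.

0.497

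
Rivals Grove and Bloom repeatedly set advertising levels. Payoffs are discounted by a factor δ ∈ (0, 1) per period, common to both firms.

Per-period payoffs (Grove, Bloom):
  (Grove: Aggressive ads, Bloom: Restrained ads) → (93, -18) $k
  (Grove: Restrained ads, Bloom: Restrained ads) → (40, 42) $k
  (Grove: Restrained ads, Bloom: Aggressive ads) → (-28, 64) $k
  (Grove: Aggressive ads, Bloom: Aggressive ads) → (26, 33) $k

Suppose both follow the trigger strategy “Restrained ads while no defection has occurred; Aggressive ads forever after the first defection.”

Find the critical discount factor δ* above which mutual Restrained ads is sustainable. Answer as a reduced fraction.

53/67

Grove's threshold: (93−40)/(93−26) = 53/67.
Bloom's threshold: (64−42)/(64−33) = 22/31.
53/67 > 22/31, so Grove binds and δ* = 53/67.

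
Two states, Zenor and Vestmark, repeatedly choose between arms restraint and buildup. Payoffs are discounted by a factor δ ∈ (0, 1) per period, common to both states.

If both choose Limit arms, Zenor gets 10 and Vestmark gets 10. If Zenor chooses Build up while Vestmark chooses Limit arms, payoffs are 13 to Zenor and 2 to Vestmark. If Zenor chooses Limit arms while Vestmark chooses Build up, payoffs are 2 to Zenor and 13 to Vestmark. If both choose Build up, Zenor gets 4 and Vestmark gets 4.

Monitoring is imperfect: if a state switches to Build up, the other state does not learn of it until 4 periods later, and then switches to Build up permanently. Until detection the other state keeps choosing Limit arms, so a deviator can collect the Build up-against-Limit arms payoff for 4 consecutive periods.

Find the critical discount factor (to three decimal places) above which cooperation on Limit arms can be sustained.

A deviator earns 13 for 4 periods, then 4 forever; cooperating earns 10 forever. Multiplying the IC by (1−δ):
10 ≥ 13(1−δ^4) + 4δ^4, so 9·δ^4 ≥ 3 and δ^4 ≥ 1/3.
δ ≥ (1/3)^(1/4) ≈ 0.760.

0.760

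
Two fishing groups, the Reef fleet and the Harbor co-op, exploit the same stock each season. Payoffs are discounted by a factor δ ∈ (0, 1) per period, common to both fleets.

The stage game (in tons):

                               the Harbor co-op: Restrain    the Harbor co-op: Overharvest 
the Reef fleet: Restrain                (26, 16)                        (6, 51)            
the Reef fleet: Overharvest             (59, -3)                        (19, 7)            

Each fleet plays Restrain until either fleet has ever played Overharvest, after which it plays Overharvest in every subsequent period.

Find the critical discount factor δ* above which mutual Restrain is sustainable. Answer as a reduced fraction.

the Reef fleet's threshold: (59−26)/(59−19) = 33/40.
the Harbor co-op's threshold: (51−16)/(51−7) = 35/44.
33/40 > 35/44, so the Reef fleet binds and δ* = 33/40.

33/40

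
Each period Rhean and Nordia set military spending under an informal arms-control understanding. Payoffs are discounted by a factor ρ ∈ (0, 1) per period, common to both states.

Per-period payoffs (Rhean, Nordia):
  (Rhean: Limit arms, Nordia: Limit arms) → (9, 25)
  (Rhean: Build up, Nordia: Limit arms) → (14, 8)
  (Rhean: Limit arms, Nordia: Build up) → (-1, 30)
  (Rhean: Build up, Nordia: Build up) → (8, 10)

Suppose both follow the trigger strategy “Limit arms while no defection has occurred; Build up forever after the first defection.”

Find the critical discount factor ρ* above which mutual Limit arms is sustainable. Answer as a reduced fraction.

5/6

Rhean's threshold: (14−9)/(14−8) = 5/6.
Nordia's threshold: (30−25)/(30−10) = 1/4.
5/6 > 1/4, so Rhean binds and ρ* = 5/6.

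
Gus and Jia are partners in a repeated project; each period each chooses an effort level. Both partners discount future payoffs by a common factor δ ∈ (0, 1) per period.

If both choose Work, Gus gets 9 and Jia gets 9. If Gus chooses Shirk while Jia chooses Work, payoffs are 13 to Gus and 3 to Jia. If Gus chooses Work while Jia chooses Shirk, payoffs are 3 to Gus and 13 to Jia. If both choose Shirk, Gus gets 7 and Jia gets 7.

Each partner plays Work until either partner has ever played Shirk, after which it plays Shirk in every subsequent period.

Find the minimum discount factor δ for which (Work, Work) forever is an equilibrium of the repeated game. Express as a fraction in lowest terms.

Cooperation forever yields 9 each period: 9/(1−δ).
Deviating yields 13 once, then 7 forever: 13 + 7δ/(1−δ).
No profitable deviation requires 9/(1−δ) ≥ 13 + 7δ/(1−δ).
Multiplying by (1−δ): 9 ≥ 13(1−δ) + 7δ = 13 − 6δ.
So 6δ ≥ 4, i.e. δ ≥ 4/6 = 2/3.

2/3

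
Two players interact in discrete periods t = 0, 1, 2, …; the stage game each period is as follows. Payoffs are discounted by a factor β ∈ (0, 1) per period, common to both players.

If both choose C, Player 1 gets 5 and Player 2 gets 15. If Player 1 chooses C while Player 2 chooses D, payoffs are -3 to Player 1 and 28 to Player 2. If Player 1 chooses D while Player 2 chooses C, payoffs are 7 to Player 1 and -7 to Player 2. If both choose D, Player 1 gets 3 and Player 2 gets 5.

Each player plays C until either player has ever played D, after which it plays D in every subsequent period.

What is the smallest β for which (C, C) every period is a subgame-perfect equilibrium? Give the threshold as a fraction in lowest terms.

13/23

Player 1: cooperation gives 5 each period; deviation gives 7 once then 3 forever.
  5/(1−β) ≥ 7 + 3β/(1−β) ⇒ β ≥ 2/4 = 1/2.
Player 2: cooperation gives 15 each period; deviation gives 28 once then 5 forever.
  β ≥ 13/23.
Both must hold, so the binding constraint is Player 2's: β ≥ 13/23.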